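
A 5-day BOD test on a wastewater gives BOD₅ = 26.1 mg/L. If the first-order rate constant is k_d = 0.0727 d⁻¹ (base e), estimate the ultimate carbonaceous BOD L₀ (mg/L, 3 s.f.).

BOD₅ = L₀(1 − e^(−5k_d)) ⇒ L₀ = BOD₅ / (1 − e^(−5×0.0727))
= 26.1 / (1 − 0.6952) = 26.1 / 0.3048 = 85.64 mg/L.

L₀ ≈ 85.6 mg/L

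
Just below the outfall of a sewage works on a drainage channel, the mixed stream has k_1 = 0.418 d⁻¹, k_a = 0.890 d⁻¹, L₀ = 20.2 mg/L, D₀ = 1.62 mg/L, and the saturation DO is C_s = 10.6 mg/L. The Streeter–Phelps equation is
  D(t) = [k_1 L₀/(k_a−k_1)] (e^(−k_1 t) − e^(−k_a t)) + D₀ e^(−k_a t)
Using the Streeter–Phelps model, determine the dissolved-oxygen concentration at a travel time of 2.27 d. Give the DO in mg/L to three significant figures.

DO ≈ 5.83 mg/L

k_1 L₀/(k_a−k_1) = 0.418×20.2/(0.890−0.418) = 8.444/0.4720 = 17.89 mg/L.
e^(−k_1 t) = e^(−0.418×2.270) = 0.3872; e^(−k_a t) = e^(−0.890×2.270) = 0.1326.
D = 17.89 × (0.3872 − 0.1326) + 1.62 × 0.1326 = 4.554 + 0.2148 = 4.769 mg/L.
DO = C_s − D = 10.6 − 4.769 = 5.831 mg/L.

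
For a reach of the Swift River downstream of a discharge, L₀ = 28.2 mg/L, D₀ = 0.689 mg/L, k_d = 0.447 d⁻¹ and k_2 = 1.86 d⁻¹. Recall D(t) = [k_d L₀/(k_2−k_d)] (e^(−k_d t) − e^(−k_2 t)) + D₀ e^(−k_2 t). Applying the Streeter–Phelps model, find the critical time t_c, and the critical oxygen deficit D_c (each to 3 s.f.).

t_c ≈ 0.952 d; D_c ≈ 4.43 mg/L

With k_2/k_d = 4.161 and 1 − D₀(k_2−k_d)/(k_d L₀) = 0.9228,
t_c = ln(4.161 × 0.9228) / (1.86 − 0.447) = ln(3.840) / 1.413 = 1.345/1.413 = 0.9522 d.
D_c = (k_d/k_2) L₀ e^(−k_d t_c) = (0.447/1.86) × 28.2 × e^(−0.447×0.9522) = 0.2403 × 28.2 × 0.6534 = 4.428 mg/L.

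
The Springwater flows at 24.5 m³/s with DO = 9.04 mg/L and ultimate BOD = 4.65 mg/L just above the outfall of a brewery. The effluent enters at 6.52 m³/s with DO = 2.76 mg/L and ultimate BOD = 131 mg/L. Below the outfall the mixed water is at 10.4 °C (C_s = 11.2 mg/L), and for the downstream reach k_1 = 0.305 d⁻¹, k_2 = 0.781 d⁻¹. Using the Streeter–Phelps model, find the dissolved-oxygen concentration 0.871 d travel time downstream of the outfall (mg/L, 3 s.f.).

Mixed DO = (24.5×9.04 + 6.52×2.76)/(24.5+6.52) = 239.5/31.02 = 7.720 mg/L.
Mixed L₀ = (24.5×4.65 + 6.52×131)/(31.02) = 968.0/31.02 = 31.21 mg/L.
Initial deficit D₀ = C_s − DO₀ = 11.2 − 7.720 = 3.480 mg/L.
D(0.871) = [0.305×31.21/(0.781−0.305)](e^(−0.305×0.871) − e^(−0.781×0.871)) + 3.480 e^(−0.781×0.871)
= 20.00 × (0.7667 − 0.5065) + 3.480 × 0.5065 = 6.966 mg/L.
DO = 11.2 − 6.966 = 4.234 mg/L.

DO ≈ 4.23 mg/L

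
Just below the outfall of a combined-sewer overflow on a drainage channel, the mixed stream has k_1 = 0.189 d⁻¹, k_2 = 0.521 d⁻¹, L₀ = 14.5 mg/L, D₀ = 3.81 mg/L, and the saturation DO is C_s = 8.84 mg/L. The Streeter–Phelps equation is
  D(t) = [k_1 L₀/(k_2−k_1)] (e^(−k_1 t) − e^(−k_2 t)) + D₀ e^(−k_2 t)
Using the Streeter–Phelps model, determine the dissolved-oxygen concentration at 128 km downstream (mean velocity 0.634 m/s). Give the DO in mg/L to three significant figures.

Travel time t = x/v = 128 km / (0.634 m/s) = 128000 m / 0.634 m/s = 201900 s = 2.337 d.
k_1 L₀/(k_2−k_1) = 0.189×14.5/(0.521−0.189) = 2.740/0.3320 = 8.255 mg/L.
e^(−k_1 t) = e^(−0.189×2.337) = 0.6430; e^(−k_2 t) = e^(−0.521×2.337) = 0.2960.
D = 8.255 × (0.6430 − 0.2960) + 3.81 × 0.2960 = 2.864 + 1.128 = 3.992 mg/L.
DO = C_s − D = 8.84 − 3.992 = 4.848 mg/L.

DO ≈ 4.85 mg/L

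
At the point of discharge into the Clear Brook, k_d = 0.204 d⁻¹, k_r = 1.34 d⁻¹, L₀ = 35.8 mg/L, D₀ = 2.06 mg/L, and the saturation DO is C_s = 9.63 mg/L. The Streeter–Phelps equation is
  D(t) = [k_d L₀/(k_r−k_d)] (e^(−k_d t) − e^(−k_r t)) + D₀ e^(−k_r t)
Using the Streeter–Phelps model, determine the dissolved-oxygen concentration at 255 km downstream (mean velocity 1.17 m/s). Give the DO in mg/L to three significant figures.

Travel time t = x/v = 255 km / (1.17 m/s) = 255000 m / 1.17 m/s = 217900 s = 2.523 d.
k_d L₀/(k_r−k_d) = 0.204×35.8/(1.34−0.204) = 7.303/1.136 = 6.429 mg/L.
e^(−k_d t) = e^(−0.204×2.523) = 0.5977; e^(−k_r t) = e^(−1.34×2.523) = 0.03404.
D = 6.429 × (0.5977 − 0.03404) + 2.06 × 0.03404 = 3.624 + 0.07012 = 3.694 mg/L.
DO = C_s − D = 9.63 − 3.694 = 5.936 mg/L.

DO ≈ 5.94 mg/L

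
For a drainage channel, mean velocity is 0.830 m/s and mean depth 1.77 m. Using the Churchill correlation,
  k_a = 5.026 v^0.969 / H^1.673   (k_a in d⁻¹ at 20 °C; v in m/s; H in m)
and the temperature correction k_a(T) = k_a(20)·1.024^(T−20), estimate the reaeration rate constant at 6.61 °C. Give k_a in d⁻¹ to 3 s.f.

k_a(20) = 5.026 × 0.830^0.969 / 1.77^1.673 = 5.026 × 0.8348 / 2.599 = 1.614 d⁻¹.
k_a(6.61) = 1.614 × 1.024^(6.61−20) = 1.614 × 0.7279 = 1.175 d⁻¹.

k_a ≈ 1.17 d⁻¹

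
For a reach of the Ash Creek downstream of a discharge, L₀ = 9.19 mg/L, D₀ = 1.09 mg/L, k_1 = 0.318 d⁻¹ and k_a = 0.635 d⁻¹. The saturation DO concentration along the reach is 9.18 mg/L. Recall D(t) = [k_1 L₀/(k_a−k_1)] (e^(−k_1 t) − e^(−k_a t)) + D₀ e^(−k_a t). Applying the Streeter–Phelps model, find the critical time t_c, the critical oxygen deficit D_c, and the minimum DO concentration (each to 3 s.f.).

t_c ≈ 1.78 d; D_c ≈ 2.61 mg/L; min DO ≈ 6.57 mg/L

At the critical point dD/dt = 0, so k_1 L₀ e^(−k_1 t) = k_a D. Substituting D(t) from the Streeter–Phelps equation and solving for t gives
t_c = ln[(k_a/k_1)(1 − D₀(k_a−k_1)/(k_1 L₀))] / (k_a−k_1).
Here k_a−k_1 = 0.3170 d⁻¹ and 1 − D₀(k_a−k_1)/(k_1 L₀) = 1 − 1.09×0.3170/(0.318×9.19) = 0.8818, so
t_c = ln(1.997 × 0.8818) / 0.3170 = 0.5657 / 0.3170 = 1.785 d.
D_c = (k_1/k_a) L₀ e^(−k_1 t_c) = (0.318/0.635) × 9.19 × e^(−0.318×1.785) = 0.5008 × 9.19 × 0.5669 = 2.609 mg/L.
Minimum DO = C_s − D_c = 9.18 − 2.609 = 6.571 mg/L.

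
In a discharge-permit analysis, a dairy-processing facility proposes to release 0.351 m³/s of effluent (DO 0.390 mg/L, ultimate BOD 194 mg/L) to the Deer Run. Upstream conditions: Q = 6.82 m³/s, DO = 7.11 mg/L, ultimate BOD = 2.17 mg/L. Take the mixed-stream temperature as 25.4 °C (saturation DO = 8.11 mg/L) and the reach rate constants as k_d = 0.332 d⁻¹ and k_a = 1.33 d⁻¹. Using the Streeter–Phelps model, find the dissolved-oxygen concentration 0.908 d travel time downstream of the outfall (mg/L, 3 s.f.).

DO ≈ 6.02 mg/L

Mixed DO = (6.82×7.11 + 0.351×0.390)/(6.82+0.351) = 48.63/7.171 = 6.781 mg/L.
Mixed L₀ = (6.82×2.17 + 0.351×194)/(7.171) = 82.89/7.171 = 11.56 mg/L.
Initial deficit D₀ = C_s − DO₀ = 8.11 − 6.781 = 1.329 mg/L.
D(0.908) = [0.332×11.56/(1.33−0.332)](e^(−0.332×0.908) − e^(−1.33×0.908)) + 1.329 e^(−1.33×0.908)
= 3.845 × (0.7397 − 0.2989) + 1.329 × 0.2989 = 2.092 mg/L.
DO = 8.11 − 2.092 = 6.018 mg/L.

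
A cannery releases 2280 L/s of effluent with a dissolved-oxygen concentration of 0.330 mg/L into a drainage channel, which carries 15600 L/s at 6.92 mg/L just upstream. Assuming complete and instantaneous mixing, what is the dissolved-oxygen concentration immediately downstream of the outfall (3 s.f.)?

Flow-weighted mixing: C = (Q_r C_r + Q_w C_w)/(Q_r + Q_w)
= (15600×6.92 + 2280×0.330)/(15600 + 2280) = 108700/17880 = 6.080 mg/L.

6.08 mg/L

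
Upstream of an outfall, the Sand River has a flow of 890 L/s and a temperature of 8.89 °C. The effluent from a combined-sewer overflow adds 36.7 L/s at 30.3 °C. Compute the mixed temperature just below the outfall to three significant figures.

9.74 °C

Flow-weighted mixing: C = (Q_r C_r + Q_w C_w)/(Q_r + Q_w)
= (890×8.89 + 36.7×30.3)/(890 + 36.7) = 9024/926.7 = 9.738 °C.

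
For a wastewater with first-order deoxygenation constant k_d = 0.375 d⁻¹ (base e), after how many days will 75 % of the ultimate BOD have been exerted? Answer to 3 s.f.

t ≈ 3.70 d

y/L₀ = 1 − e^(−k_d t) = 0.75 ⇒ e^(−k_d t) = 0.250
t = −ln(0.250) / 0.375 = 1.386 / 0.375 = 3.697 d.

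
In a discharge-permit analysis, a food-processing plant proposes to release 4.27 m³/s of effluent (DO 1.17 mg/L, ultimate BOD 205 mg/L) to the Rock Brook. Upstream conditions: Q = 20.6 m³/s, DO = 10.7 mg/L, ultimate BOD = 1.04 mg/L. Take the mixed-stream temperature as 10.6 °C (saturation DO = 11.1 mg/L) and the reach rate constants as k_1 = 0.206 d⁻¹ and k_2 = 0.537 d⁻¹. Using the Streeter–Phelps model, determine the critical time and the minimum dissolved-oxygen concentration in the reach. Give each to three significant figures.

t_c ≈ 2.61 d; minimum DO ≈ 3.02 mg/L

Mixed DO = (20.6×10.7 + 4.27×1.17)/(20.6+4.27) = 225.4/24.87 = 9.064 mg/L.
Mixed L₀ = (20.6×1.04 + 4.27×205)/(24.87) = 896.8/24.87 = 36.06 mg/L.
Initial deficit D₀ = C_s − DO₀ = 11.1 − 9.064 = 2.036 mg/L.
t_c = (1/0.3310) ln[(0.537/0.206)(1 − 2.036×0.3310/(0.206×36.06))] = 3.021 × ln(2.370) = 2.607 d.
D_c = (0.206/0.537) × 36.06 × e^(−0.206×2.607) = 0.3836 × 36.06 × 0.5844 = 8.084 mg/L.
Minimum DO = 11.1 − 8.084 = 3.016 mg/L.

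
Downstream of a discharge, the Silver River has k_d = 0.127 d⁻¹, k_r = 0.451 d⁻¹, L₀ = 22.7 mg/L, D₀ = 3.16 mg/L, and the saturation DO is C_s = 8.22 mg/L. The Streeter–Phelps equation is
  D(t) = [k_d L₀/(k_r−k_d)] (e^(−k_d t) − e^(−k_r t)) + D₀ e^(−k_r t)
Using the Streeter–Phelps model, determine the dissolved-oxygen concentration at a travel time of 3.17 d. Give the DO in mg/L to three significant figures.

k_d L₀/(k_r−k_d) = 0.127×22.7/(0.451−0.127) = 2.883/0.3240 = 8.898 mg/L.
e^(−k_d t) = e^(−0.127×3.170) = 0.6686; e^(−k_r t) = e^(−0.451×3.170) = 0.2394.
D = 8.898 × (0.6686 − 0.2394) + 3.16 × 0.2394 = 3.819 + 0.7565 = 4.575 mg/L.
DO = C_s − D = 8.22 − 4.575 = 3.645 mg/L.

DO ≈ 3.64 mg/L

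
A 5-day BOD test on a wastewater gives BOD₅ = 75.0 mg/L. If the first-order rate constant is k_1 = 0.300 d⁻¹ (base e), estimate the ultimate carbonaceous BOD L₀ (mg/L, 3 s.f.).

BOD₅ = L₀(1 − e^(−5k_1)) ⇒ L₀ = BOD₅ / (1 − e^(−5×0.300))
= 75.0 / (1 − 0.2231) = 75.0 / 0.7769 = 96.54 mg/L.

L₀ ≈ 96.5 mg/L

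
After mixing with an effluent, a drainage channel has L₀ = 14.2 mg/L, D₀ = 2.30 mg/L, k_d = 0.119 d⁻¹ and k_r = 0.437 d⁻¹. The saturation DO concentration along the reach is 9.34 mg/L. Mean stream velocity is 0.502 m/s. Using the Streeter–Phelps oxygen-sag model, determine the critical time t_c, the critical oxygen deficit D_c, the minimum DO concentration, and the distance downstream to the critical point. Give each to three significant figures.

t_c = [1/(k_r−k_d)] ln[(k_r/k_d)(1 − D₀(k_r−k_d)/(k_d L₀))]
= [1/(0.437−0.119)] ln[(0.437/0.119)(1 − 2.30×0.3180/(0.119×14.2))]
= (1/0.3180) ln[3.672 × 0.5672] = 3.145 × ln(2.083) = 3.145 × 0.7337 = 2.307 d.
D_c = (k_d/k_r) L₀ e^(−k_d t_c) = (0.119/0.437) × 14.2 × e^(−0.119×2.307) = 0.2723 × 14.2 × 0.7599 = 2.938 mg/L.
Minimum DO = C_s − D_c = 9.34 − 2.938 = 6.402 mg/L.
x_c = v t_c = 0.502 m/s × 2.307 d × 86400 s/d = 100100 m ≈ 100 km.

t_c ≈ 2.31 d; D_c ≈ 2.94 mg/L; min DO ≈ 6.40 mg/L; x_c ≈ 100 km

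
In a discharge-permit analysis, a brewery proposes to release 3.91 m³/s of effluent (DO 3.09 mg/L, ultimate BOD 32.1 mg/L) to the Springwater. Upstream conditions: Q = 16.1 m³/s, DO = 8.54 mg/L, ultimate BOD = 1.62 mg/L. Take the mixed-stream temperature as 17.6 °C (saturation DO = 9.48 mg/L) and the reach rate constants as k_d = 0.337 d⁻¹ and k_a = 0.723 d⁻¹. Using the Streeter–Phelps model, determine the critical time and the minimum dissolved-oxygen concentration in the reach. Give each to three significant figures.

t_c ≈ 1.04 d; minimum DO ≈ 6.99 mg/L

Mixed DO = (16.1×8.54 + 3.91×3.09)/(16.1+3.91) = 149.6/20.01 = 7.475 mg/L.
Mixed L₀ = (16.1×1.62 + 3.91×32.1)/(20.01) = 151.6/20.01 = 7.576 mg/L.
Initial deficit D₀ = C_s − DO₀ = 9.48 − 7.475 = 2.005 mg/L.
t_c = (1/0.3860) ln[(0.723/0.337)(1 − 2.005×0.3860/(0.337×7.576))] = 2.591 × ln(1.495) = 1.042 d.
D_c = (0.337/0.723) × 7.576 × e^(−0.337×1.042) = 0.4661 × 7.576 × 0.7039 = 2.486 mg/L.
Minimum DO = 9.48 − 2.486 = 6.994 mg/L.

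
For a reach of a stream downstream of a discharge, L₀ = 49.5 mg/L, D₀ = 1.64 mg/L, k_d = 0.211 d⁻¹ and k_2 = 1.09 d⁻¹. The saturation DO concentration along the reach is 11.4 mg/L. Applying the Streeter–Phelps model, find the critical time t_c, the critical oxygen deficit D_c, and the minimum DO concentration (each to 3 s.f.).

t_c ≈ 1.70 d; D_c ≈ 6.70 mg/L; min DO ≈ 4.70 mg/L

At the critical point dD/dt = 0, so k_d L₀ e^(−k_d t) = k_2 D. Substituting D(t) from the Streeter–Phelps equation and solving for t gives
t_c = ln[(k_2/k_d)(1 − D₀(k_2−k_d)/(k_d L₀))] / (k_2−k_d).
Here k_2−k_d = 0.8790 d⁻¹ and 1 − D₀(k_2−k_d)/(k_d L₀) = 1 − 1.64×0.8790/(0.211×49.5) = 0.8620, so
t_c = ln(5.166 × 0.8620) / 0.8790 = 1.494 / 0.8790 = 1.699 d.
L(t_c) = L₀ e^(−k_d t_c) = 49.5 × 0.6987 = 34.59 mg/L, and at the critical point k_2 D_c = k_d L, so D_c = (0.211/1.09) × 34.59 = 6.695 mg/L.
Minimum DO = C_s − D_c = 11.4 − 6.695 = 4.705 mg/L.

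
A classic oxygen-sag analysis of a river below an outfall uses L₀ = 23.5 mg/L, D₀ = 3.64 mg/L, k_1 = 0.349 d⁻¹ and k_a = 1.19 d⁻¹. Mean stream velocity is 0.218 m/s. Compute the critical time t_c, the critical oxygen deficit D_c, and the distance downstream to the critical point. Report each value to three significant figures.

With k_a/k_1 = 3.410 and 1 − D₀(k_a−k_1)/(k_1 L₀) = 0.6267,
t_c = ln(3.410 × 0.6267) / (1.19 − 0.349) = ln(2.137) / 0.8410 = 0.7594/0.8410 = 0.9030 d.
L(t_c) = L₀ e^(−k_1 t_c) = 23.5 × 0.7297 = 17.15 mg/L, and at the critical point k_a D_c = k_1 L, so D_c = (0.349/1.19) × 17.15 = 5.029 mg/L.
x_c = v t_c = 0.218 m/s × 0.9030 d × 86400 s/d = 17010 m ≈ 17.0 km.

t_c ≈ 0.903 d; D_c ≈ 5.03 mg/L; x_c ≈ 17.0 km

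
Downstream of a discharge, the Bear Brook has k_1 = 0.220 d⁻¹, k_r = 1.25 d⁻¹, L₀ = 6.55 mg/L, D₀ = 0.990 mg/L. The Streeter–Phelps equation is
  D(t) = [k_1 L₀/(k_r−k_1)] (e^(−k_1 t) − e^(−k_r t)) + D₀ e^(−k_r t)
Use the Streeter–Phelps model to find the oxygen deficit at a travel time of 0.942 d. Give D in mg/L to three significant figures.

D ≈ 1.01 mg/L

k_1 L₀/(k_r−k_1) = 0.220×6.55/(1.25−0.220) = 1.441/1.030 = 1.399 mg/L.
e^(−k_1 t) = e^(−0.220×0.9420) = 0.8128; e^(−k_r t) = e^(−1.25×0.9420) = 0.3080.
D = 1.399 × (0.8128 − 0.3080) + 0.990 × 0.3080 = 0.7062 + 0.3050 = 1.011 mg/L.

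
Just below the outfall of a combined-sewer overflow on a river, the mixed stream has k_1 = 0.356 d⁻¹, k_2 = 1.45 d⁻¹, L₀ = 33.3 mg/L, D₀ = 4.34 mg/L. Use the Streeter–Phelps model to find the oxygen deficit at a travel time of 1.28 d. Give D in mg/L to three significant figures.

D ≈ 5.85 mg/L

k_1 L₀/(k_2−k_1) = 0.356×33.3/(1.45−0.356) = 11.85/1.094 = 10.84 mg/L.
e^(−k_1 t) = e^(−0.356×1.280) = 0.6340; e^(−k_2 t) = e^(−1.45×1.280) = 0.1563.
D = 10.84 × (0.6340 − 0.1563) + 4.34 × 0.1563 = 5.177 + 0.6783 = 5.855 mg/L.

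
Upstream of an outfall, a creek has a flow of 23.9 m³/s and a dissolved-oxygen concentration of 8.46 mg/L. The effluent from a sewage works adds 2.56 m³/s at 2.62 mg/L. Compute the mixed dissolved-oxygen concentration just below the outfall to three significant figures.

Flow-weighted mixing: C = (Q_r C_r + Q_w C_w)/(Q_r + Q_w)
= (23.9×8.46 + 2.56×2.62)/(23.9 + 2.56) = 208.9/26.46 = 7.895 mg/L.

7.89 mg/L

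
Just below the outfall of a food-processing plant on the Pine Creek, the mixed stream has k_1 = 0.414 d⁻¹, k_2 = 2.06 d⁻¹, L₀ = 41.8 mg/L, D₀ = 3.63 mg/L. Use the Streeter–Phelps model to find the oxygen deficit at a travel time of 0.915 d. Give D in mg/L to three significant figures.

k_1 L₀/(k_2−k_1) = 0.414×41.8/(2.06−0.414) = 17.31/1.646 = 10.51 mg/L.
e^(−k_1 t) = e^(−0.414×0.9150) = 0.6847; e^(−k_2 t) = e^(−2.06×0.9150) = 0.1518.
D = 10.51 × (0.6847 − 0.1518) + 3.63 × 0.1518 = 5.602 + 0.5512 = 6.153 mg/L.

D ≈ 6.15 mg/L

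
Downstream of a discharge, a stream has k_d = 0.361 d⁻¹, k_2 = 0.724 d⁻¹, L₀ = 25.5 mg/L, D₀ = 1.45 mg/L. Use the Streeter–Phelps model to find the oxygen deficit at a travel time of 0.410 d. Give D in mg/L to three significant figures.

k_d L₀/(k_2−k_d) = 0.361×25.5/(0.724−0.361) = 9.205/0.3630 = 25.36 mg/L.
e^(−k_d t) = e^(−0.361×0.4100) = 0.8624; e^(−k_2 t) = e^(−0.724×0.4100) = 0.7432.
D = 25.36 × (0.8624 − 0.7432) + 1.45 × 0.7432 = 3.024 + 1.078 = 4.102 mg/L.

D ≈ 4.10 mg/L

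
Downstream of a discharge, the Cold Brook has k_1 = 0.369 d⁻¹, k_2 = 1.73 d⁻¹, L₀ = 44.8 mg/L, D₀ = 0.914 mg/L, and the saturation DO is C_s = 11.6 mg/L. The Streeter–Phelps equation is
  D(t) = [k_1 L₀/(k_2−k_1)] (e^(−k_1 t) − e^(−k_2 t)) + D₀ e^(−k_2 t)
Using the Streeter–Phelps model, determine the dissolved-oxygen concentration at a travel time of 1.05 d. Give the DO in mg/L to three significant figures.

k_1 L₀/(k_2−k_1) = 0.369×44.8/(1.73−0.369) = 16.53/1.361 = 12.15 mg/L.
e^(−k_1 t) = e^(−0.369×1.050) = 0.6788; e^(−k_2 t) = e^(−1.73×1.050) = 0.1626.
D = 12.15 × (0.6788 − 0.1626) + 0.914 × 0.1626 = 6.270 + 0.1486 = 6.418 mg/L.
DO = C_s − D = 11.6 − 6.418 = 5.182 mg/L.

DO ≈ 5.18 mg/L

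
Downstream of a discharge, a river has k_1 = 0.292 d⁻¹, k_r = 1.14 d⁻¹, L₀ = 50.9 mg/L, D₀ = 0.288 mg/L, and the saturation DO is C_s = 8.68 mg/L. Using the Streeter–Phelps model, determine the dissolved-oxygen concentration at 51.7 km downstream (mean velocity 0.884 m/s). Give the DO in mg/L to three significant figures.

DO ≈ 2.27 mg/L

Travel time t = x/v = 51.7 km / (0.884 m/s) = 51700 m / 0.884 m/s = 58480 s = 0.6769 d.
k_1 L₀/(k_r−k_1) = 0.292×50.9/(1.14−0.292) = 14.86/0.8480 = 17.53 mg/L.
e^(−k_1 t) = e^(−0.292×0.6769) = 0.8207; e^(−k_r t) = e^(−1.14×0.6769) = 0.4622.
D = 17.53 × (0.8207 − 0.4622) + 0.288 × 0.4622 = 6.282 + 0.1331 = 6.415 mg/L.
DO = C_s − D = 8.68 − 6.415 = 2.265 mg/L.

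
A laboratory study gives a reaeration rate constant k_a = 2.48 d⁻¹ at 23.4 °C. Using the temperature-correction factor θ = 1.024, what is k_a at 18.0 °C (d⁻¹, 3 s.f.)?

k_a ≈ 2.18 d⁻¹

k_a(T₂) = k_a(T₁) · θ^(T₂−T₁) = 2.48 × 1.024^(18.0−23.4)
= 2.48 × 1.024^-5.40 = 2.48 × 0.8798 = 2.182 d⁻¹.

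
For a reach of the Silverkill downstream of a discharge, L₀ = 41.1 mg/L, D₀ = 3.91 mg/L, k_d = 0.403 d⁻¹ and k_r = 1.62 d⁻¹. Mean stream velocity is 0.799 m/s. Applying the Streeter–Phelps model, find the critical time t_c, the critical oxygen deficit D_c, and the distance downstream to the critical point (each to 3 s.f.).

t_c ≈ 0.865 d; D_c ≈ 7.22 mg/L; x_c ≈ 59.7 km

At the critical point dD/dt = 0, so k_d L₀ e^(−k_d t) = k_r D. Substituting D(t) from the Streeter–Phelps equation and solving for t gives
t_c = ln[(k_r/k_d)(1 − D₀(k_r−k_d)/(k_d L₀))] / (k_r−k_d).
Here k_r−k_d = 1.217 d⁻¹ and 1 − D₀(k_r−k_d)/(k_d L₀) = 1 − 3.91×1.217/(0.403×41.1) = 0.7127, so
t_c = ln(4.020 × 0.7127) / 1.217 = 1.053 / 1.217 = 0.8649 d.
L(t_c) = L₀ e^(−k_d t_c) = 41.1 × 0.7057 = 29.00 mg/L, and at the critical point k_r D_c = k_d L, so D_c = (0.403/1.62) × 29.00 = 7.215 mg/L.
x_c = v t_c = 0.799 m/s × 0.8649 d × 86400 s/d = 59710 m ≈ 59.7 km.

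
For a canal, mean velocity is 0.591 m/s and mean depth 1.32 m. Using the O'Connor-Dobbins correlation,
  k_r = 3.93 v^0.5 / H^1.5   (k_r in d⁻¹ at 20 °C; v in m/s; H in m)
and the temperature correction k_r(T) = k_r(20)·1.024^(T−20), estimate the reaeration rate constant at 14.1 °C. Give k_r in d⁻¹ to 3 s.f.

k_r(20) = 3.93 × 0.591^0.5 / 1.32^1.5 = 3.93 × 0.7688 / 1.517 = 1.992 d⁻¹.
k_r(14.1) = 1.992 × 1.024^(14.1−20) = 1.992 × 0.8694 = 1.732 d⁻¹.

k_r ≈ 1.73 d⁻¹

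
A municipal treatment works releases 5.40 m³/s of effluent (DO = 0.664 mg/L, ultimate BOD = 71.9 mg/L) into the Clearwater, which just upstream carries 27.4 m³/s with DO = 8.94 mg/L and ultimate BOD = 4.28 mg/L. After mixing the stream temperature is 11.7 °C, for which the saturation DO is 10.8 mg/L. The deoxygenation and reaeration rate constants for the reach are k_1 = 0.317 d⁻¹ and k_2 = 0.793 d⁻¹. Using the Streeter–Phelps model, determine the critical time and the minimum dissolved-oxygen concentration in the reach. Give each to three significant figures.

Mixed DO = (27.4×8.94 + 5.40×0.664)/(27.4+5.40) = 248.5/32.80 = 7.577 mg/L.
Mixed L₀ = (27.4×4.28 + 5.40×71.9)/(32.80) = 505.5/32.80 = 15.41 mg/L.
Initial deficit D₀ = C_s − DO₀ = 10.8 − 7.577 = 3.223 mg/L.
t_c = (1/0.4760) ln[(0.793/0.317)(1 − 3.223×0.4760/(0.317×15.41))] = 2.101 × ln(1.716) = 1.135 d.
D_c = (0.317/0.793) × 15.41 × e^(−0.317×1.135) = 0.3997 × 15.41 × 0.6979 = 4.300 mg/L.
Minimum DO = 10.8 − 4.300 = 6.500 mg/L.

t_c ≈ 1.13 d; minimum DO ≈ 6.50 mg/L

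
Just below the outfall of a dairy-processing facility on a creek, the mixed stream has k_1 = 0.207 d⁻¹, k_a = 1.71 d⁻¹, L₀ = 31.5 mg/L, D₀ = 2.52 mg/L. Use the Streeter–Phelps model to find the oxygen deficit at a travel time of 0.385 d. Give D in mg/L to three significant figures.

k_1 L₀/(k_a−k_1) = 0.207×31.5/(1.71−0.207) = 6.520/1.503 = 4.338 mg/L.
e^(−k_1 t) = e^(−0.207×0.3850) = 0.9234; e^(−k_a t) = e^(−1.71×0.3850) = 0.5177.
D = 4.338 × (0.9234 − 0.5177) + 2.52 × 0.5177 = 1.760 + 1.305 = 3.065 mg/L.

D ≈ 3.06 mg/L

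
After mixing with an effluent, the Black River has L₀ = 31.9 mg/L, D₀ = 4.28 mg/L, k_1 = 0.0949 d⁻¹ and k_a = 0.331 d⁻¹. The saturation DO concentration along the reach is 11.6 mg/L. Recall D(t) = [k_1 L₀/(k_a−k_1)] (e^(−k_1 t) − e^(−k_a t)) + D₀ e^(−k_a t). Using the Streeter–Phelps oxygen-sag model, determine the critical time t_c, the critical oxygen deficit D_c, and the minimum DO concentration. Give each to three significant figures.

t_c = [1/(k_a−k_1)] ln[(k_a/k_1)(1 − D₀(k_a−k_1)/(k_1 L₀))]
= [1/(0.331−0.0949)] ln[(0.331/0.0949)(1 − 4.28×0.2361/(0.0949×31.9))]
= (1/0.2361) ln[3.488 × 0.6662] = 4.235 × ln(2.324) = 4.235 × 0.8431 = 3.571 d.
L(t_c) = L₀ e^(−k_1 t_c) = 31.9 × 0.7126 = 22.73 mg/L, and at the critical point k_a D_c = k_1 L, so D_c = (0.0949/0.331) × 22.73 = 6.517 mg/L.
Minimum DO = C_s − D_c = 11.6 − 6.517 = 5.083 mg/L.

t_c ≈ 3.57 d; D_c ≈ 6.52 mg/L; min DO ≈ 5.08 mg/L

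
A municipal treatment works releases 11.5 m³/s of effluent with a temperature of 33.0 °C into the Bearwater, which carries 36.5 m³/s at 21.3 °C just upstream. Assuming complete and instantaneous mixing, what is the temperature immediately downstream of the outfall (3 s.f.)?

24.1 °C

Flow-weighted mixing: C = (Q_r C_r + Q_w C_w)/(Q_r + Q_w)
= (36.5×21.3 + 11.5×33.0)/(36.5 + 11.5) = 1157/48.00 = 24.10 °C.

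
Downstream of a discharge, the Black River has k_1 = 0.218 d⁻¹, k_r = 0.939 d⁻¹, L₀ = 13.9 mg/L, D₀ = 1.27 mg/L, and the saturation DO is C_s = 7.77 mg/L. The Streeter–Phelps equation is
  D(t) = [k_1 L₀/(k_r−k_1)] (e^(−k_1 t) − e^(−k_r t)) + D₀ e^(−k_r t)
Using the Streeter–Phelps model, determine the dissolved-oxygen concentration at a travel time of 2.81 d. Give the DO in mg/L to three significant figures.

DO ≈ 5.70 mg/L

k_1 L₀/(k_r−k_1) = 0.218×13.9/(0.939−0.218) = 3.030/0.7210 = 4.203 mg/L.
e^(−k_1 t) = e^(−0.218×2.810) = 0.5420; e^(−k_r t) = e^(−0.939×2.810) = 0.07146.
D = 4.203 × (0.5420 − 0.07146) + 1.27 × 0.07146 = 1.977 + 0.09076 = 2.068 mg/L.
DO = C_s − D = 7.77 − 2.068 = 5.702 mg/L.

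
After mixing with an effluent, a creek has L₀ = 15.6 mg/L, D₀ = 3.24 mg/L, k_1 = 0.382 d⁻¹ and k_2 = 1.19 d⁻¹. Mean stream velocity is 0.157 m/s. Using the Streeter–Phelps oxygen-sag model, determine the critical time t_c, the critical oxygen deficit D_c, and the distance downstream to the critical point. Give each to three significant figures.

With k_2/k_1 = 3.115 and 1 − D₀(k_2−k_1)/(k_1 L₀) = 0.5607,
t_c = ln(3.115 × 0.5607) / (1.19 − 0.382) = ln(1.747) / 0.8080 = 0.5577/0.8080 = 0.6902 d.
L(t_c) = L₀ e^(−k_1 t_c) = 15.6 × 0.7682 = 11.98 mg/L, and at the critical point k_2 D_c = k_1 L, so D_c = (0.382/1.19) × 11.98 = 3.847 mg/L.
x_c = v t_c = 0.157 m/s × 0.6902 d × 86400 s/d = 9363 m ≈ 9.36 km.

t_c ≈ 0.690 d; D_c ≈ 3.85 mg/L; x_c ≈ 9.36 km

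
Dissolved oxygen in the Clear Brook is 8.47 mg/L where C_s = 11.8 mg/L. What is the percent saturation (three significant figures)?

% saturation = C/C_s × 100 = 8.47/11.8 × 100 = 71.8 %.

71.8 % saturation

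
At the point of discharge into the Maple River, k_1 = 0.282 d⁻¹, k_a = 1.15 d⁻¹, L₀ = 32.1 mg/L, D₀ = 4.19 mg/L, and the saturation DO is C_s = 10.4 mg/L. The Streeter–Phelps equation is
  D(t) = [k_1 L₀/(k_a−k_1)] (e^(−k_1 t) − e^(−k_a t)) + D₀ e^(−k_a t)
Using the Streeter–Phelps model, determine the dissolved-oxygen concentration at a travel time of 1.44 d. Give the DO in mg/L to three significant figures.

k_1 L₀/(k_a−k_1) = 0.282×32.1/(1.15−0.282) = 9.052/0.8680 = 10.43 mg/L.
e^(−k_1 t) = e^(−0.282×1.440) = 0.6663; e^(−k_a t) = e^(−1.15×1.440) = 0.1909.
D = 10.43 × (0.6663 − 0.1909) + 4.19 × 0.1909 = 4.957 + 0.7999 = 5.757 mg/L.
DO = C_s − D = 10.4 − 5.757 = 4.643 mg/L.

DO ≈ 4.64 mg/L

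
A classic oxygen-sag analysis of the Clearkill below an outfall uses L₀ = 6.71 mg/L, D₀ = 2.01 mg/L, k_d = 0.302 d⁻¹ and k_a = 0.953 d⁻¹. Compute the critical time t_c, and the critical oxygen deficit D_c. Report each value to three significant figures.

At the critical point dD/dt = 0, so k_d L₀ e^(−k_d t) = k_a D. Substituting D(t) from the Streeter–Phelps equation and solving for t gives
t_c = ln[(k_a/k_d)(1 − D₀(k_a−k_d)/(k_d L₀))] / (k_a−k_d).
Here k_a−k_d = 0.6510 d⁻¹ and 1 − D₀(k_a−k_d)/(k_d L₀) = 1 − 2.01×0.6510/(0.302×6.71) = 0.3543, so
t_c = ln(3.156 × 0.3543) / 0.6510 = 0.1115 / 0.6510 = 0.1713 d.
D_c = (k_d/k_a) L₀ e^(−k_d t_c) = (0.302/0.953) × 6.71 × e^(−0.302×0.1713) = 0.3169 × 6.71 × 0.9496 = 2.019 mg/L.

t_c ≈ 0.171 d; D_c ≈ 2.02 mg/L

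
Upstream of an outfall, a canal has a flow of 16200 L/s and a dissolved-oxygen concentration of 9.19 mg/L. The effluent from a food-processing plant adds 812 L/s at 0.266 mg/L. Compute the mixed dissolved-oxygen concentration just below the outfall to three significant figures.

8.76 mg/L

Flow-weighted mixing: C = (Q_r C_r + Q_w C_w)/(Q_r + Q_w)
= (16200×9.19 + 812×0.266)/(16200 + 812) = 149100/17010 = 8.764 mg/L.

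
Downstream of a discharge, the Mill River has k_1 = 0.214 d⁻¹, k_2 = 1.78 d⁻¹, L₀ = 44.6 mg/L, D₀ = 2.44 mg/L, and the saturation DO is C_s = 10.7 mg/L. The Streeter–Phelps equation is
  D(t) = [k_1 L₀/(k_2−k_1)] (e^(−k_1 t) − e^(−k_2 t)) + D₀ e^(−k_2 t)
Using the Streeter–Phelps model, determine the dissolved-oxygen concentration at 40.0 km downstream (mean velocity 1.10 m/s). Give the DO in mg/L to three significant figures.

Travel time t = x/v = 40.0 km / (1.10 m/s) = 40000 m / 1.10 m/s = 36360 s = 0.4209 d.
k_1 L₀/(k_2−k_1) = 0.214×44.6/(1.78−0.214) = 9.544/1.566 = 6.095 mg/L.
e^(−k_1 t) = e^(−0.214×0.4209) = 0.9139; e^(−k_2 t) = e^(−1.78×0.4209) = 0.4728.
D = 6.095 × (0.9139 − 0.4728) + 2.44 × 0.4728 = 2.688 + 1.154 = 3.842 mg/L.
DO = C_s − D = 10.7 − 3.842 = 6.858 mg/L.

DO ≈ 6.86 mg/L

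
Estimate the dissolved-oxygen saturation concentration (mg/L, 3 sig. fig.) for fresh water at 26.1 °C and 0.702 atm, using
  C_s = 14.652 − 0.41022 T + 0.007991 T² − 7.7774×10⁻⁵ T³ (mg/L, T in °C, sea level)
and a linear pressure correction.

C_s ≈ 5.62 mg/L

At sea level: C_s = 14.652 − 0.41022×26.1 + 0.007991×26.1² − 7.7774×10⁻⁵×26.1³ = 8.006 mg/L.
Pressure correction: C_s' = 8.006 × 0.702 = 5.620 mg/L.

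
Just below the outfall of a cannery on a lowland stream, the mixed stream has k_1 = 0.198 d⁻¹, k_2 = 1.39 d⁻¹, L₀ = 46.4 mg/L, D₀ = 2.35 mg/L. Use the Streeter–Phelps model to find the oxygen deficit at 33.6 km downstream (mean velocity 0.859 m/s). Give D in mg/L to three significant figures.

D ≈ 4.19 mg/L

Travel time t = x/v = 33.6 km / (0.859 m/s) = 33600 m / 0.859 m/s = 39120 s = 0.4527 d.
k_1 L₀/(k_2−k_1) = 0.198×46.4/(1.39−0.198) = 9.187/1.192 = 7.707 mg/L.
e^(−k_1 t) = e^(−0.198×0.4527) = 0.9143; e^(−k_2 t) = e^(−1.39×0.4527) = 0.5330.
D = 7.707 × (0.9143 − 0.5330) + 2.35 × 0.5330 = 2.939 + 1.252 = 4.191 mg/L.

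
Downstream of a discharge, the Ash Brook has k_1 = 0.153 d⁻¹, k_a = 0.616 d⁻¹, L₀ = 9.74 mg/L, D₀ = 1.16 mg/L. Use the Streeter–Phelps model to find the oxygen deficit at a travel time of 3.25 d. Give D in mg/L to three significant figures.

k_1 L₀/(k_a−k_1) = 0.153×9.74/(0.616−0.153) = 1.490/0.4630 = 3.219 mg/L.
e^(−k_1 t) = e^(−0.153×3.250) = 0.6082; e^(−k_a t) = e^(−0.616×3.250) = 0.1351.
D = 3.219 × (0.6082 − 0.1351) + 1.16 × 0.1351 = 1.523 + 0.1567 = 1.680 mg/L.

D ≈ 1.68 mg/L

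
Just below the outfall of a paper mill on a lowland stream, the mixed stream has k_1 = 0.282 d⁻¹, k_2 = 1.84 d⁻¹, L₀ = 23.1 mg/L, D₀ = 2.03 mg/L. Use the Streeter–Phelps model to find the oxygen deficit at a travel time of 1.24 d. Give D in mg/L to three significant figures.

D ≈ 2.73 mg/L

k_1 L₀/(k_2−k_1) = 0.282×23.1/(1.84−0.282) = 6.514/1.558 = 4.181 mg/L.
e^(−k_1 t) = e^(−0.282×1.240) = 0.7049; e^(−k_2 t) = e^(−1.84×1.240) = 0.1021.
D = 4.181 × (0.7049 − 0.1021) + 2.03 × 0.1021 = 2.520 + 0.2073 = 2.728 mg/L.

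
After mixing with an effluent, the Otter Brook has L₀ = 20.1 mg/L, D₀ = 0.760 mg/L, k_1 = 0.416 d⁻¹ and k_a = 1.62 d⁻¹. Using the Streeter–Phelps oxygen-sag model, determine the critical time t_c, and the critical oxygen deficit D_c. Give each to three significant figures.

At the critical point dD/dt = 0, so k_1 L₀ e^(−k_1 t) = k_a D. Substituting D(t) from the Streeter–Phelps equation and solving for t gives
t_c = ln[(k_a/k_1)(1 − D₀(k_a−k_1)/(k_1 L₀))] / (k_a−k_1).
Here k_a−k_1 = 1.204 d⁻¹ and 1 − D₀(k_a−k_1)/(k_1 L₀) = 1 − 0.760×1.204/(0.416×20.1) = 0.8906, so
t_c = ln(3.894 × 0.8906) / 1.204 = 1.244 / 1.204 = 1.033 d.
D_c = (k_1/k_a) L₀ e^(−k_1 t_c) = (0.416/1.62) × 20.1 × e^(−0.416×1.033) = 0.2568 × 20.1 × 0.6507 = 3.359 mg/L.

t_c ≈ 1.03 d; D_c ≈ 3.36 mg/L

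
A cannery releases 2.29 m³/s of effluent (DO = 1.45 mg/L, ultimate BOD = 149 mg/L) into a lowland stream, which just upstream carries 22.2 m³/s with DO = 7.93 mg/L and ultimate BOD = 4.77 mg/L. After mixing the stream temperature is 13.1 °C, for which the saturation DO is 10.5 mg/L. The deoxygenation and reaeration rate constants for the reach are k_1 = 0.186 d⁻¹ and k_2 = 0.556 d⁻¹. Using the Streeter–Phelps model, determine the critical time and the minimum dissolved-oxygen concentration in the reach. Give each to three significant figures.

t_c ≈ 1.81 d; minimum DO ≈ 6.14 mg/L

Mixed DO = (22.2×7.93 + 2.29×1.45)/(22.2+2.29) = 179.4/24.49 = 7.324 mg/L.
Mixed L₀ = (22.2×4.77 + 2.29×149)/(24.49) = 447.1/24.49 = 18.26 mg/L.
Initial deficit D₀ = C_s − DO₀ = 10.5 − 7.324 = 3.176 mg/L.
t_c = (1/0.3700) ln[(0.556/0.186)(1 − 3.176×0.3700/(0.186×18.26))] = 2.703 × ln(1.955) = 1.812 d.
D_c = (0.186/0.556) × 18.26 × e^(−0.186×1.812) = 0.3345 × 18.26 × 0.7139 = 4.360 mg/L.
Minimum DO = 10.5 − 4.360 = 6.140 mg/L.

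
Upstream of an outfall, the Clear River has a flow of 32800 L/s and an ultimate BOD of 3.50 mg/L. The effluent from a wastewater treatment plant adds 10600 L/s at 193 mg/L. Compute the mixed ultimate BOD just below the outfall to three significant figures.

49.8 mg/L

Flow-weighted mixing: C = (Q_r C_r + Q_w C_w)/(Q_r + Q_w)
= (32800×3.50 + 10600×193)/(32800 + 10600) = 2.161×10^6/43400 = 49.78 mg/L.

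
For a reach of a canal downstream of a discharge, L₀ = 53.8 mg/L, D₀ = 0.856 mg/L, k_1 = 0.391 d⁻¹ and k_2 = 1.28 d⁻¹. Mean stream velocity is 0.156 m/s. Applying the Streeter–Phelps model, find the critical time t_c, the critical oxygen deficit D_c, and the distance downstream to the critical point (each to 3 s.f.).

t_c ≈ 1.29 d; D_c ≈ 9.91 mg/L; x_c ≈ 17.4 km

At the critical point dD/dt = 0, so k_1 L₀ e^(−k_1 t) = k_2 D. Substituting D(t) from the Streeter–Phelps equation and solving for t gives
t_c = ln[(k_2/k_1)(1 − D₀(k_2−k_1)/(k_1 L₀))] / (k_2−k_1).
Here k_2−k_1 = 0.8890 d⁻¹ and 1 − D₀(k_2−k_1)/(k_1 L₀) = 1 − 0.856×0.8890/(0.391×53.8) = 0.9638, so
t_c = ln(3.274 × 0.9638) / 0.8890 = 1.149 / 0.8890 = 1.293 d.
L(t_c) = L₀ e^(−k_1 t_c) = 53.8 × 0.6033 = 32.46 mg/L, and at the critical point k_2 D_c = k_1 L, so D_c = (0.391/1.28) × 32.46 = 9.914 mg/L.
x_c = v t_c = 0.156 m/s × 1.293 d × 86400 s/d = 17420 m ≈ 17.4 km.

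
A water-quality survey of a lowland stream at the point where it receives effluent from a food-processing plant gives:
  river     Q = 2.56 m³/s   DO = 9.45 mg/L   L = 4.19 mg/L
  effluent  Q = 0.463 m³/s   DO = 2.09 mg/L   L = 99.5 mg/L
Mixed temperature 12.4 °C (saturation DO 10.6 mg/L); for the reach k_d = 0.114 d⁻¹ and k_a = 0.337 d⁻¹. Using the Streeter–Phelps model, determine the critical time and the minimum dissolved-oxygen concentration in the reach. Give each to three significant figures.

t_c ≈ 3.65 d; minimum DO ≈ 6.41 mg/L

Mixed DO = (2.56×9.45 + 0.463×2.09)/(2.56+0.463) = 25.16/3.023 = 8.323 mg/L.
Mixed L₀ = (2.56×4.19 + 0.463×99.5)/(3.023) = 56.79/3.023 = 18.79 mg/L.
Initial deficit D₀ = C_s − DO₀ = 10.6 − 8.323 = 2.277 mg/L.
t_c = (1/0.2230) ln[(0.337/0.114)(1 − 2.277×0.2230/(0.114×18.79))] = 4.484 × ln(2.255) = 3.647 d.
D_c = (0.114/0.337) × 18.79 × e^(−0.114×3.647) = 0.3383 × 18.79 × 0.6599 = 4.194 mg/L.
Minimum DO = 10.6 − 4.194 = 6.406 mg/L.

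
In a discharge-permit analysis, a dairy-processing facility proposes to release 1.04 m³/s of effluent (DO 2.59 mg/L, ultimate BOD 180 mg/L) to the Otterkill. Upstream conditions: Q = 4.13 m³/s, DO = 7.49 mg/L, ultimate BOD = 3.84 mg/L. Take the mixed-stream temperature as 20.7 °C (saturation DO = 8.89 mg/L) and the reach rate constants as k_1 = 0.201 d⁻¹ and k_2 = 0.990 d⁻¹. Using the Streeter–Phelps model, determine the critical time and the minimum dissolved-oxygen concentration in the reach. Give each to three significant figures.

Mixed DO = (4.13×7.49 + 1.04×2.59)/(4.13+1.04) = 33.63/5.170 = 6.504 mg/L.
Mixed L₀ = (4.13×3.84 + 1.04×180)/(5.170) = 203.1/5.170 = 39.28 mg/L.
Initial deficit D₀ = C_s − DO₀ = 8.89 − 6.504 = 2.386 mg/L.
t_c = (1/0.7890) ln[(0.990/0.201)(1 − 2.386×0.7890/(0.201×39.28))] = 1.267 × ln(3.751) = 1.676 d.
D_c = (0.201/0.990) × 39.28 × e^(−0.201×1.676) = 0.2030 × 39.28 × 0.7141 = 5.694 mg/L.
Minimum DO = 8.89 − 5.694 = 3.196 mg/L.

t_c ≈ 1.68 d; minimum DO ≈ 3.20 mg/L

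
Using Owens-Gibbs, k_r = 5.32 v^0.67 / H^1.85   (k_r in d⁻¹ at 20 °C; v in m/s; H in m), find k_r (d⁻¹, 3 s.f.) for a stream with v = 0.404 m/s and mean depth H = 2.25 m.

k_r = 5.32 × 0.404^0.67 / 2.25^1.85 = 5.32 × 0.5448 / 4.483 = 0.6466 d⁻¹.

k_r ≈ 0.647 d⁻¹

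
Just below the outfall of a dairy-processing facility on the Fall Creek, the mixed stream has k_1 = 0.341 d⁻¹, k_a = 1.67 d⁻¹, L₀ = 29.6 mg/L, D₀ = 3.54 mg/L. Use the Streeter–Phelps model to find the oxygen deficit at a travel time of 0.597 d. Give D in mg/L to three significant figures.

k_1 L₀/(k_a−k_1) = 0.341×29.6/(1.67−0.341) = 10.09/1.329 = 7.595 mg/L.
e^(−k_1 t) = e^(−0.341×0.5970) = 0.8158; e^(−k_a t) = e^(−1.67×0.5970) = 0.3690.
D = 7.595 × (0.8158 − 0.3690) + 3.54 × 0.3690 = 3.394 + 1.306 = 4.700 mg/L.

D ≈ 4.70 mg/L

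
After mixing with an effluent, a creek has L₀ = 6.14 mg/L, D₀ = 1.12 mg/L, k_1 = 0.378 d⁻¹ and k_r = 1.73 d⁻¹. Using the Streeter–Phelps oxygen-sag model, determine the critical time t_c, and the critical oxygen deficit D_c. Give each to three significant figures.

At the critical point dD/dt = 0, so k_1 L₀ e^(−k_1 t) = k_r D. Substituting D(t) from the Streeter–Phelps equation and solving for t gives
t_c = ln[(k_r/k_1)(1 − D₀(k_r−k_1)/(k_1 L₀))] / (k_r−k_1).
Here k_r−k_1 = 1.352 d⁻¹ and 1 − D₀(k_r−k_1)/(k_1 L₀) = 1 − 1.12×1.352/(0.378×6.14) = 0.3476, so
t_c = ln(4.577 × 0.3476) / 1.352 = 0.4642 / 1.352 = 0.3433 d.
L(t_c) = L₀ e^(−k_1 t_c) = 6.14 × 0.8783 = 5.393 mg/L, and at the critical point k_r D_c = k_1 L, so D_c = (0.378/1.73) × 5.393 = 1.178 mg/L.

t_c ≈ 0.343 d; D_c ≈ 1.18 mg/L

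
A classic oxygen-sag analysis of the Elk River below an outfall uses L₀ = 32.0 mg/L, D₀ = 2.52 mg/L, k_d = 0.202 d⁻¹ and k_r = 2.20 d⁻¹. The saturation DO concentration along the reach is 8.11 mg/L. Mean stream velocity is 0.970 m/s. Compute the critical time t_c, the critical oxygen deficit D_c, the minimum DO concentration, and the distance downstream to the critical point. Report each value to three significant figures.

t_c ≈ 0.440 d; D_c ≈ 2.69 mg/L; min DO ≈ 5.42 mg/L; x_c ≈ 36.9 km

At the critical point dD/dt = 0, so k_d L₀ e^(−k_d t) = k_r D. Substituting D(t) from the Streeter–Phelps equation and solving for t gives
t_c = ln[(k_r/k_d)(1 − D₀(k_r−k_d)/(k_d L₀))] / (k_r−k_d).
Here k_r−k_d = 1.998 d⁻¹ and 1 − D₀(k_r−k_d)/(k_d L₀) = 1 − 2.52×1.998/(0.202×32.0) = 0.2211, so
t_c = ln(10.89 × 0.2211) / 1.998 = 0.8787 / 1.998 = 0.4398 d.
L(t_c) = L₀ e^(−k_d t_c) = 32.0 × 0.9150 = 29.28 mg/L, and at the critical point k_r D_c = k_d L, so D_c = (0.202/2.20) × 29.28 = 2.688 mg/L.
Minimum DO = C_s − D_c = 8.11 − 2.688 = 5.422 mg/L.
x_c = v t_c = 0.970 m/s × 0.4398 d × 86400 s/d = 36860 m ≈ 36.9 km.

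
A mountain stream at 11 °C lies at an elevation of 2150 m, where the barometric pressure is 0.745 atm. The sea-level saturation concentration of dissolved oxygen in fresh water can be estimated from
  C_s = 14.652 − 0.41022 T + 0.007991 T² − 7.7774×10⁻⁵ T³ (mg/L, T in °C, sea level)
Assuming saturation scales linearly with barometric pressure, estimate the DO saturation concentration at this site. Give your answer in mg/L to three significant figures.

At sea level: C_s = 14.652 − 0.41022×11 + 0.007991×11² − 7.7774×10⁻⁵×11³ = 11.00 mg/L.
Pressure correction: C_s' = 11.00 × 0.745 = 8.197 mg/L.

C_s ≈ 8.20 mg/L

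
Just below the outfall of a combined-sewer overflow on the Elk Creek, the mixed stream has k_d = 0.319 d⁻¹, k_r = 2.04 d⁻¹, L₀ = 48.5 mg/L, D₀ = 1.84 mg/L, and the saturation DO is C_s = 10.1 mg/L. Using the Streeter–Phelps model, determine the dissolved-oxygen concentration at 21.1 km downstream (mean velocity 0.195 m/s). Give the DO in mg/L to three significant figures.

Travel time t = x/v = 21.1 km / (0.195 m/s) = 21100 m / 0.195 m/s = 108200 s = 1.252 d.
k_d L₀/(k_r−k_d) = 0.319×48.5/(2.04−0.319) = 15.47/1.721 = 8.990 mg/L.
e^(−k_d t) = e^(−0.319×1.252) = 0.6707; e^(−k_r t) = e^(−2.04×1.252) = 0.07770.
D = 8.990 × (0.6707 − 0.07770) + 1.84 × 0.07770 = 5.330 + 0.1430 = 5.473 mg/L.
DO = C_s − D = 10.1 − 5.473 = 4.627 mg/L.

DO ≈ 4.63 mg/L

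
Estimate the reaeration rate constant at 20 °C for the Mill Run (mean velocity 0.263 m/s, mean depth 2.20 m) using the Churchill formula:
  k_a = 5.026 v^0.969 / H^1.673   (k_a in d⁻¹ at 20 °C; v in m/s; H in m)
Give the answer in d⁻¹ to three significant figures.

k_a ≈ 0.368 d⁻¹

k_a = 5.026 × 0.263^0.969 / 2.20^1.673 = 5.026 × 0.2741 / 3.740 = 0.3684 d⁻¹.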